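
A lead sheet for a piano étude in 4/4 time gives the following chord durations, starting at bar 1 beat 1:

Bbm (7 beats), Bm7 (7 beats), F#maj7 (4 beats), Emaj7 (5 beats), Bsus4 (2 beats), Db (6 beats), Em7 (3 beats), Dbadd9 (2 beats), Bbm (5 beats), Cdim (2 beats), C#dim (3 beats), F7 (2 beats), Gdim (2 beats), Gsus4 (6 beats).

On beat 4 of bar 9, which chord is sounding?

Beat 4 of bar 9 is beat (9−1)×4 + 4 = 36 overall.
Running totals: Bbm ends at 7, Bm7 ends at 14, F#maj7 ends at 18, Emaj7 ends at 23, Bsus4 ends at 25, Db ends at 31, Em7 ends at 34, Dbadd9 ends at 36.
Beat 36 falls within Dbadd9.

Dbadd9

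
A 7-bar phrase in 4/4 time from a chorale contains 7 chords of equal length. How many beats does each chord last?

4 beats

7 bars × 4 beats/bar = 28 beats total.
28 beats ÷ 7 chords = 4 beats per chord.
(That is a whole note.)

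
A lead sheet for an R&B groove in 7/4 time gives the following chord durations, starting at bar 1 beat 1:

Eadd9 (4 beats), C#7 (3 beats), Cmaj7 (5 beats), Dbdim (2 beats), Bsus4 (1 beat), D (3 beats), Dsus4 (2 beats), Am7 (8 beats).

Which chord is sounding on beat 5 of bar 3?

Dsus4

Beat 5 of bar 3 is beat (3−1)×7 + 5 = 19 overall.
Running totals: Eadd9 ends at 4, C#7 ends at 7, Cmaj7 ends at 12, Dbdim ends at 14, Bsus4 ends at 15, D ends at 18, Dsus4 ends at 20.
Beat 19 falls within Dsus4.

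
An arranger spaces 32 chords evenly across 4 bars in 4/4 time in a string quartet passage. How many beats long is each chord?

4 bars × 4 beats/bar = 16 beats total.
16 beats ÷ 32 chords = 0.5 beats per chord.
(That is an eighth note.)

0.5 beats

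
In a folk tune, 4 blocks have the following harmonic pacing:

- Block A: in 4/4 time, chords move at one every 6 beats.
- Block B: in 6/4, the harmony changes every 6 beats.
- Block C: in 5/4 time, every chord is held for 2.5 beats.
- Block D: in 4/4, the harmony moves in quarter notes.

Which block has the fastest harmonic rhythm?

A: 4 beats/bar ÷ 6 beats/chord = 2/3 chords/bar.
B: 6 beats/bar ÷ 6 beats/chord = 1 chord/bar.
C: 5 beats/bar ÷ 2.5 beats/chord = 2 chords/bar.
D: 4 beats/bar ÷ 1 beat/chord = 4 chords/bar.
Fastest is D at 4 chords/bar.

Block D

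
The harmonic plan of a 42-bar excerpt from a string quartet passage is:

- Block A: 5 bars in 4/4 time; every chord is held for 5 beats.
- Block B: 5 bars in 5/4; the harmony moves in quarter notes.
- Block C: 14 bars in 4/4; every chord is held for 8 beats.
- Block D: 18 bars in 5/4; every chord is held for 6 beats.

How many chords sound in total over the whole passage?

A: 5·4 = 20 beats, 20/5 = 4 chords.
B: 5·5 = 25 beats, 25/1 = 25 chords.
C: 14·4 = 56 beats, 56/8 = 7 chords.
D: 18·5 = 90 beats, 90/6 = 15 chords.
Total: 4 + 25 + 7 + 15 = 51.

51 chords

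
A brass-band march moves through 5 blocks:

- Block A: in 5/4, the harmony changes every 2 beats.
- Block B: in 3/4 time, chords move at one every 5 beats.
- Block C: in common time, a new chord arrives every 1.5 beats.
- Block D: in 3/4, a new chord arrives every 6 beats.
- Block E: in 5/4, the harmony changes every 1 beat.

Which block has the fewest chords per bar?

A: 5/2 = 2.5 chords/bar.
B: 3/5 = 0.6 chords/bar.
C: 4/1.5 = 8/3 chords/bar.
D: 3/6 = 0.5 chords/bar.
E: 5/1 = 5 chords/bar.
Slowest is D at 0.5 chords/bar.

Block D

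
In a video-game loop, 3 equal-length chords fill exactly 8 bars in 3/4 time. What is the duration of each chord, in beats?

8 beats

8 bars × 3 beats/bar = 24 beats total.
24 beats ÷ 3 chords = 8 beats per chord.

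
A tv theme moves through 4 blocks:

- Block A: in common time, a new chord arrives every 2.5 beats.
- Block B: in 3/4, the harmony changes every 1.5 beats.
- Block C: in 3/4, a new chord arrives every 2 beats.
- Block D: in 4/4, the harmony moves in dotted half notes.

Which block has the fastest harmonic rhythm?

Block B

A: each chord is 2.5 beats in 4/4, so 1.6 per bar.
B: each chord is 1.5 beats in 3/4, so 2 per bar.
C: each chord is 2 beats in 3/4, so 1.5 per bar.
D: each chord is 3 beats in 4/4, so 4/3 per bar.
Fastest is B at 2 chords/bar.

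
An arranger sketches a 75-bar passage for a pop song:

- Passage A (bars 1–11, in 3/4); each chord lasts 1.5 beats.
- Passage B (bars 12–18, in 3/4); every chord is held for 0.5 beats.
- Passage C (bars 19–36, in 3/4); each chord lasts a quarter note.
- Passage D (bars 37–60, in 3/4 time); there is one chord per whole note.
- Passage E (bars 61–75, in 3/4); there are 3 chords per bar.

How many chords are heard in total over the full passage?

A: 11 bars × 3 beats = 33 beats; 1.5 beats/chord → 22 chords.
B: 7 bars × 3 beats = 21 beats; 0.5 beats/chord → 42 chords.
C: 18 bars × 3 beats = 54 beats; 1 beat/chord → 54 chords.
D: 24 bars × 3 beats = 72 beats; 4 beats/chord → 18 chords.
E: 15 bars × 3 beats = 45 beats; 1 beat/chord → 45 chords.
Total: 22 + 42 + 54 + 18 + 45 = 181.

181 chords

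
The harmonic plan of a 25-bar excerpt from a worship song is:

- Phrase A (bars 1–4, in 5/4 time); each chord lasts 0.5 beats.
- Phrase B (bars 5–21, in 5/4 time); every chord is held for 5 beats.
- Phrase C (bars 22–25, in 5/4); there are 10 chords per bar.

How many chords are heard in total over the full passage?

A has 20 beats and chords last 0.5 each, so 40 chords.
B has 85 beats and chords last 5 each, so 17 chords.
C has 20 beats and chords last 0.5 each, so 40 chords.
Total: 40 + 17 + 40 = 97.

97 chords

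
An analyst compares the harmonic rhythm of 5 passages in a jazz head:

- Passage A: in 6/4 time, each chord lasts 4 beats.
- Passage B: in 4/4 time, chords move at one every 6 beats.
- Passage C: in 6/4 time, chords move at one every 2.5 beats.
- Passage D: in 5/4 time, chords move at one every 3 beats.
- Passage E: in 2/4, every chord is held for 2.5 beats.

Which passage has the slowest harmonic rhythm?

Passage B

A: 6/4 = 1.5 chords/bar.
B: 4/6 = 2/3 chords/bar.
C: 6/2.5 = 2.4 chords/bar.
D: 5/3 = 5/3 chords/bar.
E: 2/2.5 = 0.8 chords/bar.
Slowest is B at 2/3 chords/bar.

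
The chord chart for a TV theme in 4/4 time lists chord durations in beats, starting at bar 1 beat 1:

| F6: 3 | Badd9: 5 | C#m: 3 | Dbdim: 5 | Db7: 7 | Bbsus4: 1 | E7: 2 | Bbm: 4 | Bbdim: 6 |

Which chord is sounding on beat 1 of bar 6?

Beat 1 of bar 6 is beat (6−1)×4 + 1 = 21 overall.
Running totals: F6 ends at 3, Badd9 ends at 8, C#m ends at 11, Dbdim ends at 16, Db7 ends at 23.
Beat 21 falls within Db7.

Db7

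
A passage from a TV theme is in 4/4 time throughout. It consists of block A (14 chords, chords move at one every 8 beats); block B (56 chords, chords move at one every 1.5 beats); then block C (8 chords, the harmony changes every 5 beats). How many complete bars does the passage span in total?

59 bars

A: 14 × 8 = 112 beats = 28 bars.
B: 56 × 1.5 = 84 beats = 21 bars.
C: 8 × 5 = 40 beats = 10 bars.
Total: 28 + 21 + 10 = 59 bars.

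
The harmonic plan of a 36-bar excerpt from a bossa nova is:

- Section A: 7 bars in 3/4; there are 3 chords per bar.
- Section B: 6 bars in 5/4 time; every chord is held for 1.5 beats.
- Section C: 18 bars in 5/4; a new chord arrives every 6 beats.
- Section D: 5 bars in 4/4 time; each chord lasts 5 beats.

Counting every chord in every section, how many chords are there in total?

A: 7 bars × 3 beats = 21 beats; 1 beat/chord → 21 chords.
B: 6 bars × 5 beats = 30 beats; 1.5 beats/chord → 20 chords.
C: 18 bars × 5 beats = 90 beats; 6 beats/chord → 15 chords.
D: 5 bars × 4 beats = 20 beats; 5 beats/chord → 4 chords.
Total: 21 + 20 + 15 + 4 = 60.

60 chords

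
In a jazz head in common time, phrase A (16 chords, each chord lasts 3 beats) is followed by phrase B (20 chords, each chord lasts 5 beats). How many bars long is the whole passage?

37 bars

A: 16 × 3 = 48 beats = 12 bars.
B: 20 × 5 = 100 beats = 25 bars.
Total: 12 + 25 = 37 bars.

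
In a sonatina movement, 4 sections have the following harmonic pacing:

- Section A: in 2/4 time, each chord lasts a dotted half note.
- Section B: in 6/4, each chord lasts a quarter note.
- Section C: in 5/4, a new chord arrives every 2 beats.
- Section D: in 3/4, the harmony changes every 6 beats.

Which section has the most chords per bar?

A: 2 beats/bar ÷ 3 beats/chord = 2/3 chords/bar.
B: 6 beats/bar ÷ 1 beat/chord = 6 chords/bar.
C: 5 beats/bar ÷ 2 beats/chord = 2.5 chords/bar.
D: 3 beats/bar ÷ 6 beats/chord = 0.5 chords/bar.
Fastest is B at 6 chords/bar.

Section B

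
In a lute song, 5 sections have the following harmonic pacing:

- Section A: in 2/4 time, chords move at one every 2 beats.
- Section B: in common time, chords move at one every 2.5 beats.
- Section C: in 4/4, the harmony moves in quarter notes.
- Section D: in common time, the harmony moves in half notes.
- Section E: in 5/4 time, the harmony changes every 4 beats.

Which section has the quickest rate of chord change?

Section C

A: each chord is 2 beats in 2/4, so 1 per bar.
B: each chord is 2.5 beats in 4/4, so 1.6 per bar.
C: each chord is 1 beat in 4/4, so 4 per bar.
D: each chord is 2 beats in 4/4, so 2 per bar.
E: each chord is 4 beats in 5/4, so 1.25 per bar.
Fastest is C at 4 chords/bar.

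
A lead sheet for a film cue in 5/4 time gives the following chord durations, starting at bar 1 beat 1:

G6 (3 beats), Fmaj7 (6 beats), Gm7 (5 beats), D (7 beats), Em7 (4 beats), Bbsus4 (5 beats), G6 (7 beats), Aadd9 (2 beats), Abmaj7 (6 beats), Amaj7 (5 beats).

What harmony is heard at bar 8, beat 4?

Beat 4 of bar 8 is beat (8−1)×5 + 4 = 39 overall.
Running totals: G6 ends at 3, Fmaj7 ends at 9, Gm7 ends at 14, D ends at 21, Em7 ends at 25, Bbsus4 ends at 30, G6 ends at 37, Aadd9 ends at 39.
Beat 39 falls within Aadd9.

Aadd9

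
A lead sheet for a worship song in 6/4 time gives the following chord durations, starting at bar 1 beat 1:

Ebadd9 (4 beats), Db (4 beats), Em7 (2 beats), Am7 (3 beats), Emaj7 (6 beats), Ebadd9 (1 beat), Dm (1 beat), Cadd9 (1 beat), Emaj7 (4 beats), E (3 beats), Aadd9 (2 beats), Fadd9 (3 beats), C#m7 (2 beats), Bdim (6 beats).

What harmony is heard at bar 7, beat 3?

Bdim

Beat 3 of bar 7 is beat (7−1)×6 + 3 = 39 overall.
Running totals: Ebadd9 ends at 4, Db ends at 8, Em7 ends at 10, Am7 ends at 13, Emaj7 ends at 19, Ebadd9 ends at 20, Dm ends at 21, Cadd9 ends at 22, Emaj7 ends at 26, E ends at 29, Aadd9 ends at 31, Fadd9 ends at 34, C#m7 ends at 36, Bdim ends at 42.
Beat 39 falls within Bdim.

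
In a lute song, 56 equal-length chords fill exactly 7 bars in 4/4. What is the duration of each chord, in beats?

7 bars × 4 beats/bar = 28 beats total.
28 beats ÷ 56 chords = 0.5 beats per chord.
(That is an eighth note.)

0.5 beats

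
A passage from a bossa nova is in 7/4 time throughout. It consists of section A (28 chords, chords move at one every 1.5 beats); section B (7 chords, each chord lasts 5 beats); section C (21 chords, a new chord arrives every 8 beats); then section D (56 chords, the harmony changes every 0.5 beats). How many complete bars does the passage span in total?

A: 28 × 1.5 = 42 beats = 6 bars.
B: 7 × 5 = 35 beats = 5 bars.
C: 21 × 8 = 168 beats = 24 bars.
D: 56 × 0.5 = 28 beats = 4 bars.
Total: 6 + 5 + 24 + 4 = 39 bars.

39 bars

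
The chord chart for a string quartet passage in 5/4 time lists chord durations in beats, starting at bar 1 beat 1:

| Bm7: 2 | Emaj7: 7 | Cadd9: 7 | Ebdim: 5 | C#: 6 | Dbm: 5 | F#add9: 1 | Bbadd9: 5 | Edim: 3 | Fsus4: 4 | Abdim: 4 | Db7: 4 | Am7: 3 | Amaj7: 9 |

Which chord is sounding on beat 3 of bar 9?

Beat 3 of bar 9 is beat (9−1)×5 + 3 = 43 overall.
Running totals: Bm7 ends at 2, Emaj7 ends at 9, Cadd9 ends at 16, Ebdim ends at 21, C# ends at 27, Dbm ends at 32, F#add9 ends at 33, Bbadd9 ends at 38, Edim ends at 41, Fsus4 ends at 45.
Beat 43 falls within Fsus4.

Fsus4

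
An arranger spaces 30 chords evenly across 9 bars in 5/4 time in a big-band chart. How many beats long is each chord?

1.5 beats

9 bars × 5 beats/bar = 45 beats total.
45 beats ÷ 30 chords = 1.5 beats per chord.
(That is a dotted quarter note.)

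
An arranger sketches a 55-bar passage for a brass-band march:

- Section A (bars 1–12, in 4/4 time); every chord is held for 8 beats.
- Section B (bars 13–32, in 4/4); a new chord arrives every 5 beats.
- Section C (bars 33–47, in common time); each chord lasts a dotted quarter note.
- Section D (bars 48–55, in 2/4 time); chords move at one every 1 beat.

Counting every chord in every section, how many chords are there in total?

A has 48 beats and chords last 8 each, so 6 chords.
B has 80 beats and chords last 5 each, so 16 chords.
C has 60 beats and chords last 1.5 each, so 40 chords.
D has 16 beats and chords last 1 each, so 16 chords.
Total: 6 + 16 + 40 + 16 = 78.

78 chords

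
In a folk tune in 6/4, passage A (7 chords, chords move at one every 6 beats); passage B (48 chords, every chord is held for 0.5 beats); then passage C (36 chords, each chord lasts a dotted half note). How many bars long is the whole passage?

29 bars

A: 7 × 6 = 42 beats = 7 bars.
B: 48 × 0.5 = 24 beats = 4 bars.
C: 36 × 3 = 108 beats = 18 bars.
Total: 7 + 4 + 18 = 29 bars.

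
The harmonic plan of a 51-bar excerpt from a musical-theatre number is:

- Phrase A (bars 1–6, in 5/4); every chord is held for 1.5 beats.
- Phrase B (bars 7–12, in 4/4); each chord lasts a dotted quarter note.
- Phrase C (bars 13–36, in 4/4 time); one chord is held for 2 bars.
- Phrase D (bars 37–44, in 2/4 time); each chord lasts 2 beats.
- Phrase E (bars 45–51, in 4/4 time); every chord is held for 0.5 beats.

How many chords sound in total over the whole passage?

112 chords

A: 6·5 = 30 beats, 30/1.5 = 20 chords.
B: 6·4 = 24 beats, 24/1.5 = 16 chords.
C: 24·4 = 96 beats, 96/8 = 12 chords.
D: 8·2 = 16 beats, 16/2 = 8 chords.
E: 7·4 = 28 beats, 28/0.5 = 56 chords.
Total: 20 + 16 + 12 + 8 + 56 = 112.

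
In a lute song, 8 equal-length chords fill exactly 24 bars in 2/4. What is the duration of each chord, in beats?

6 beats

24 bars × 2 beats/bar = 48 beats total.
48 beats ÷ 8 chords = 6 beats per chord.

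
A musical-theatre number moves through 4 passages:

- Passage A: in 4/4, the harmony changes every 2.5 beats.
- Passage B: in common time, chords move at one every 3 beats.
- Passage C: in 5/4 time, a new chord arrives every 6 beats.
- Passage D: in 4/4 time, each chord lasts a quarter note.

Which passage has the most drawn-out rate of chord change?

Passage C

A: each chord is 2.5 beats in 4/4, so 1.6 per bar.
B: each chord is 3 beats in 4/4, so 4/3 per bar.
C: each chord is 6 beats in 5/4, so 5/6 per bar.
D: each chord is 1 beat in 4/4, so 4 per bar.
Slowest is C at 5/6 chords/bar.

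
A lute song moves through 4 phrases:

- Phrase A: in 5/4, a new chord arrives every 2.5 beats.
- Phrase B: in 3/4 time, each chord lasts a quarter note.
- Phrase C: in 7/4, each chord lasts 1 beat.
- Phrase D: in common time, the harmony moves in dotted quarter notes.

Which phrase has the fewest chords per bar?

Phrase A

A: 5/2.5 = 2 chords/bar.
B: 3/1 = 3 chords/bar.
C: 7/1 = 7 chords/bar.
D: 4/1.5 = 8/3 chords/bar.
Slowest is A at 2 chords/bar.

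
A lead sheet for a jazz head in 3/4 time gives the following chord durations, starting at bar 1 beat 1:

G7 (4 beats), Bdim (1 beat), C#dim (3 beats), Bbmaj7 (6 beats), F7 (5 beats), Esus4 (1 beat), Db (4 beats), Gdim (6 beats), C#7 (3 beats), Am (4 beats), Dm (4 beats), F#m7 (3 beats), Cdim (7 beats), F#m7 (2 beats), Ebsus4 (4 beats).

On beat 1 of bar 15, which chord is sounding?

Beat 1 of bar 15 is beat (15−1)×3 + 1 = 43 overall.
Running totals: G7 ends at 4, Bdim ends at 5, C#dim ends at 8, Bbmaj7 ends at 14, F7 ends at 19, Esus4 ends at 20, Db ends at 24, Gdim ends at 30, C#7 ends at 33, Am ends at 37, Dm ends at 41, F#m7 ends at 44.
Beat 43 falls within F#m7.

F#m7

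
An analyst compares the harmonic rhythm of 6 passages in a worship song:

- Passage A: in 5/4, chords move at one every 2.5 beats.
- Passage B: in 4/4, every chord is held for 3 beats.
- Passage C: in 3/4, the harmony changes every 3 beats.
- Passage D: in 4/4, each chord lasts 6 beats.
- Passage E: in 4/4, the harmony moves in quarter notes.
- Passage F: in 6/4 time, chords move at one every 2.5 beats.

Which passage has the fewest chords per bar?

Passage D

A: 5/2.5 = 2 chords/bar.
B: 4/3 = 4/3 chords/bar.
C: 3/3 = 1 chord/bar.
D: 4/6 = 2/3 chords/bar.
E: 4/1 = 4 chords/bar.
F: 6/2.5 = 2.4 chords/bar.
Slowest is D at 2/3 chords/bar.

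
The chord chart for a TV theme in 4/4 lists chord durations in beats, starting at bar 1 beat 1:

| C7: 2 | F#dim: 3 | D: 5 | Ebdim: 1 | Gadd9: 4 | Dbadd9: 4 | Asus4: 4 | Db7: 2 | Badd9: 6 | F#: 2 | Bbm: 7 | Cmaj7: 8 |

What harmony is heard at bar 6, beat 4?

Beat 4 of bar 6 is beat (6−1)×4 + 4 = 24 overall.
Running totals: C7 ends at 2, F#dim ends at 5, D ends at 10, Ebdim ends at 11, Gadd9 ends at 15, Dbadd9 ends at 19, Asus4 ends at 23, Db7 ends at 25.
Beat 24 falls within Db7.

Db7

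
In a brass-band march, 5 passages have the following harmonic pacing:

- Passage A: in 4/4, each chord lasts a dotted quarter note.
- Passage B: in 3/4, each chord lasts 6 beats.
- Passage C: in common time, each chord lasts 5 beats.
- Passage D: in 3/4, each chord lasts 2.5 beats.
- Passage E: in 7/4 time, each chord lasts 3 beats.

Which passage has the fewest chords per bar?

A: each chord is 1.5 beats in 4/4, so 8/3 per bar.
B: each chord is 6 beats in 3/4, so 0.5 per bar.
C: each chord is 5 beats in 4/4, so 0.8 per bar.
D: each chord is 2.5 beats in 3/4, so 1.2 per bar.
E: each chord is 3 beats in 7/4, so 7/3 per bar.
Slowest is B at 0.5 chords/bar.

Passage B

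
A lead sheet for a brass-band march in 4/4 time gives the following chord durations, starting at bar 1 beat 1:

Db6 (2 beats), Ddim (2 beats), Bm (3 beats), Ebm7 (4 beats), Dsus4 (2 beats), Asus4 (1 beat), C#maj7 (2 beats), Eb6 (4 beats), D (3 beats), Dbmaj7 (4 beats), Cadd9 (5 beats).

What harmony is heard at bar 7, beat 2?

Beat 2 of bar 7 is beat (7−1)×4 + 2 = 26 overall.
Running totals: Db6 ends at 2, Ddim ends at 4, Bm ends at 7, Ebm7 ends at 11, Dsus4 ends at 13, Asus4 ends at 14, C#maj7 ends at 16, Eb6 ends at 20, D ends at 23, Dbmaj7 ends at 27.
Beat 26 falls within Dbmaj7.

Dbmaj7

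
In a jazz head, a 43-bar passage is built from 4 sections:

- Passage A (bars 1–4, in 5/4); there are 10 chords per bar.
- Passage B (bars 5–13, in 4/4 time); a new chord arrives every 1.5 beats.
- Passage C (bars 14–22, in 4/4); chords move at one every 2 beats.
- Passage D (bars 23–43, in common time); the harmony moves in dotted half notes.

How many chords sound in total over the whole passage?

A: 4·5 = 20 beats, 20/0.5 = 40 chords.
B: 9·4 = 36 beats, 36/1.5 = 24 chords.
C: 9·4 = 36 beats, 36/2 = 18 chords.
D: 21·4 = 84 beats, 84/3 = 28 chords.
Total: 40 + 24 + 18 + 28 = 110.

110 chords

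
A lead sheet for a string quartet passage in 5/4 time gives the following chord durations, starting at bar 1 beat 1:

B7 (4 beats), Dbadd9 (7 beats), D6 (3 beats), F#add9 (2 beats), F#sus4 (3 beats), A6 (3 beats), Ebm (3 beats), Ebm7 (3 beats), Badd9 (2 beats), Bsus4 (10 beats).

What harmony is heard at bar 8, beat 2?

Beat 2 of bar 8 is beat (8−1)×5 + 2 = 37 overall.
Running totals: B7 ends at 4, Dbadd9 ends at 11, D6 ends at 14, F#add9 ends at 16, F#sus4 ends at 19, A6 ends at 22, Ebm ends at 25, Ebm7 ends at 28, Badd9 ends at 30, Bsus4 ends at 40.
Beat 37 falls within Bsus4.

Bsus4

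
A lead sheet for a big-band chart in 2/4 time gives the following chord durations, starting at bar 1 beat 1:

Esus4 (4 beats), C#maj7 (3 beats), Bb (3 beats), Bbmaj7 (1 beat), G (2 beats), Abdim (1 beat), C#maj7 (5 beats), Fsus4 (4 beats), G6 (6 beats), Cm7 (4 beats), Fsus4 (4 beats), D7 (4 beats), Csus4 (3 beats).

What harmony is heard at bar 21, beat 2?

Beat 2 of bar 21 is beat (21−1)×2 + 2 = 42 overall.
Running totals: Esus4 ends at 4, C#maj7 ends at 7, Bb ends at 10, Bbmaj7 ends at 11, G ends at 13, Abdim ends at 14, C#maj7 ends at 19, Fsus4 ends at 23, G6 ends at 29, Cm7 ends at 33, Fsus4 ends at 37, D7 ends at 41, Csus4 ends at 44.
Beat 42 falls within Csus4.

Csus4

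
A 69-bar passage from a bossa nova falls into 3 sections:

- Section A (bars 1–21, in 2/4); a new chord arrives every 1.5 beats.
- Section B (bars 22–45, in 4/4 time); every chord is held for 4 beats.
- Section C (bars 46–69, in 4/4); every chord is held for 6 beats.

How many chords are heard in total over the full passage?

68 chords

A: 21·2 = 42 beats, 42/1.5 = 28 chords.
B: 24·4 = 96 beats, 96/4 = 24 chords.
C: 24·4 = 96 beats, 96/6 = 16 chords.
Total: 28 + 24 + 16 = 68.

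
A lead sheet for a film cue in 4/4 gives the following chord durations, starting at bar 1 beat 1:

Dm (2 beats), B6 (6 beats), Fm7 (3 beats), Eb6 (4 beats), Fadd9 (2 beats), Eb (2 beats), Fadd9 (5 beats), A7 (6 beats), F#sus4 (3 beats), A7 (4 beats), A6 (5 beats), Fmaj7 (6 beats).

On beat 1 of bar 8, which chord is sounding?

A7

Beat 1 of bar 8 is beat (8−1)×4 + 1 = 29 overall.
Running totals: Dm ends at 2, B6 ends at 8, Fm7 ends at 11, Eb6 ends at 15, Fadd9 ends at 17, Eb ends at 19, Fadd9 ends at 24, A7 ends at 30.
Beat 29 falls within A7.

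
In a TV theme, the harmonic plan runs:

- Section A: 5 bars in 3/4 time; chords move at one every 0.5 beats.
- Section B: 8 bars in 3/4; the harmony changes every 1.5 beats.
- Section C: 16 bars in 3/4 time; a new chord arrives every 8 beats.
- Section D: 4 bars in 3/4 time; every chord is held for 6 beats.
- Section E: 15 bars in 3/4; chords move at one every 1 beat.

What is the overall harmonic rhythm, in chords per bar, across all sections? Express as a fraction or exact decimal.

33/16 chords per bar

A: 5 × 3 = 15 beats ÷ 0.5 = 30 chords.
B: 8 × 3 = 24 beats ÷ 1.5 = 16 chords.
C: 16 × 3 = 48 beats ÷ 8 = 6 chords.
D: 4 × 3 = 12 beats ÷ 6 = 2 chords.
E: 15 × 3 = 45 beats ÷ 1 = 45 chords.
Overall: 99 chords over 48 bars → 99/48 = 33/16 chords per bar.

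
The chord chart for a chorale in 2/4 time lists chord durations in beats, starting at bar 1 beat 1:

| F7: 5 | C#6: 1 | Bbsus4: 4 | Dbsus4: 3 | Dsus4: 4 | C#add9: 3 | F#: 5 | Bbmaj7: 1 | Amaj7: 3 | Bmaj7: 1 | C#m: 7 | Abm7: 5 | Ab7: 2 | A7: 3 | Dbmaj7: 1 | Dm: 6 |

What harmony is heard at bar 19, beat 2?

Beat 2 of bar 19 is beat (19−1)×2 + 2 = 38 overall.
Running totals: F7 ends at 5, C#6 ends at 6, Bbsus4 ends at 10, Dbsus4 ends at 13, Dsus4 ends at 17, C#add9 ends at 20, F# ends at 25, Bbmaj7 ends at 26, Amaj7 ends at 29, Bmaj7 ends at 30, C#m ends at 37, Abm7 ends at 42.
Beat 38 falls within Abm7.

Abm7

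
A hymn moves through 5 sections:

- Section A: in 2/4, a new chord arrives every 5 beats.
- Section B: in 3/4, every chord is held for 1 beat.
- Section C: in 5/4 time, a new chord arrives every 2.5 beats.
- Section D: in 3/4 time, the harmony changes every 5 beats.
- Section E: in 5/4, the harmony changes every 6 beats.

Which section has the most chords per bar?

A: 2 beats/bar ÷ 5 beats/chord = 0.4 chords/bar.
B: 3 beats/bar ÷ 1 beat/chord = 3 chords/bar.
C: 5 beats/bar ÷ 2.5 beats/chord = 2 chords/bar.
D: 3 beats/bar ÷ 5 beats/chord = 0.6 chords/bar.
E: 5 beats/bar ÷ 6 beats/chord = 5/6 chords/bar.
Fastest is B at 3 chords/bar.

Section B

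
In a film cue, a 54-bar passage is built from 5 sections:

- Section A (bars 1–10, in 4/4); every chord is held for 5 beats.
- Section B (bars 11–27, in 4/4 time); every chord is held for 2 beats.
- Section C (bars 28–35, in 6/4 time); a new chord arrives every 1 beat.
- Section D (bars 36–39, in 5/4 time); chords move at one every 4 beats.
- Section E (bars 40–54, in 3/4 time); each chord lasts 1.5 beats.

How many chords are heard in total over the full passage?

A: 10 bars × 4 beats = 40 beats; 5 beats/chord → 8 chords.
B: 17 bars × 4 beats = 68 beats; 2 beats/chord → 34 chords.
C: 8 bars × 6 beats = 48 beats; 1 beat/chord → 48 chords.
D: 4 bars × 5 beats = 20 beats; 4 beats/chord → 5 chords.
E: 15 bars × 3 beats = 45 beats; 1.5 beats/chord → 30 chords.
Total: 8 + 34 + 48 + 5 + 30 = 125.

125 chords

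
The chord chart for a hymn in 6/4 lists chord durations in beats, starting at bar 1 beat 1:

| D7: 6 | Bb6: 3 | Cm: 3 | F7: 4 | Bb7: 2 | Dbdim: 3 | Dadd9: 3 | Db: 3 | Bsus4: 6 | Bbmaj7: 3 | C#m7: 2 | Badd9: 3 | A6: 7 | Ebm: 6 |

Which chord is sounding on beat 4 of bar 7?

Badd9

Beat 4 of bar 7 is beat (7−1)×6 + 4 = 40 overall.
Running totals: D7 ends at 6, Bb6 ends at 9, Cm ends at 12, F7 ends at 16, Bb7 ends at 18, Dbdim ends at 21, Dadd9 ends at 24, Db ends at 27, Bsus4 ends at 33, Bbmaj7 ends at 36, C#m7 ends at 38, Badd9 ends at 41.
Beat 40 falls within Badd9.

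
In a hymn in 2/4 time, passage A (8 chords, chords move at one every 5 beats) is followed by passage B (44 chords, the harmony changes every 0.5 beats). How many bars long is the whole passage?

A: 8 × 5 = 40 beats = 20 bars.
B: 44 × 0.5 = 22 beats = 11 bars.
Total: 20 + 11 = 31 bars.

31 bars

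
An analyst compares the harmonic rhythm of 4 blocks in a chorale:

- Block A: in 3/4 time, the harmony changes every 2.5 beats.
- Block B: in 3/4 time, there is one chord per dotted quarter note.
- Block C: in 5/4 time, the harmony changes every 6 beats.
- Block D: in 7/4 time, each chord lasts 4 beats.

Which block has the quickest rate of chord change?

Block B

A: 3/2.5 = 1.2 chords/bar.
B: 3/1.5 = 2 chords/bar.
C: 5/6 = 5/6 chords/bar.
D: 7/4 = 1.75 chords/bar.
Fastest is B at 2 chords/bar.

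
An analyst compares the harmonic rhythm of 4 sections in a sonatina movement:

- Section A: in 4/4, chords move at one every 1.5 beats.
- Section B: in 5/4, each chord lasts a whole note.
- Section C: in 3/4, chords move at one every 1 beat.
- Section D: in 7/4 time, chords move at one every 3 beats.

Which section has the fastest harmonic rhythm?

Section C

A: 4 beats/bar ÷ 1.5 beats/chord = 8/3 chords/bar.
B: 5 beats/bar ÷ 4 beats/chord = 1.25 chords/bar.
C: 3 beats/bar ÷ 1 beat/chord = 3 chords/bar.
D: 7 beats/bar ÷ 3 beats/chord = 7/3 chords/bar.
Fastest is C at 3 chords/bar.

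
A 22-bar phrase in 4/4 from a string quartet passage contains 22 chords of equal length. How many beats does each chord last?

22 bars × 4 beats/bar = 88 beats total.
88 beats ÷ 22 chords = 4 beats per chord.
(That is a whole note.)

4 beats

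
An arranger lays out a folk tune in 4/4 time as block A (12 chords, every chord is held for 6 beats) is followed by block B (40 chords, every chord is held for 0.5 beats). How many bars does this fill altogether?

23 bars

A: 12 × 6 = 72 beats = 18 bars.
B: 40 × 0.5 = 20 beats = 5 bars.
Total: 18 + 5 = 23 bars.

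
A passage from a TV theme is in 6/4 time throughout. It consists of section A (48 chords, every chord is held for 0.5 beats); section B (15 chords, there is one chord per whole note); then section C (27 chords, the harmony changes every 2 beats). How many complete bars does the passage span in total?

23 bars

A: 48 × 0.5 = 24 beats = 4 bars.
B: 15 × 4 = 60 beats = 10 bars.
C: 27 × 2 = 54 beats = 9 bars.
Total: 4 + 10 + 9 = 23 bars.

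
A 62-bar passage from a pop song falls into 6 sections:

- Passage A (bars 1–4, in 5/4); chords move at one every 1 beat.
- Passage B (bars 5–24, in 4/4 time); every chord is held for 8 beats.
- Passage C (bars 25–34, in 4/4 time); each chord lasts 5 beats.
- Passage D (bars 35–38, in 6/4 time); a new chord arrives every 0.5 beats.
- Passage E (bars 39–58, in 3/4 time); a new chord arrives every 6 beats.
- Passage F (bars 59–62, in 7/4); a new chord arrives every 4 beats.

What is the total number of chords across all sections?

A: 4·5 = 20 beats, 20/1 = 20 chords.
B: 20·4 = 80 beats, 80/8 = 10 chords.
C: 10·4 = 40 beats, 40/5 = 8 chords.
D: 4·6 = 24 beats, 24/0.5 = 48 chords.
E: 20·3 = 60 beats, 60/6 = 10 chords.
F: 4·7 = 28 beats, 28/4 = 7 chords.
Total: 20 + 10 + 8 + 48 + 10 + 7 = 103.

103 chords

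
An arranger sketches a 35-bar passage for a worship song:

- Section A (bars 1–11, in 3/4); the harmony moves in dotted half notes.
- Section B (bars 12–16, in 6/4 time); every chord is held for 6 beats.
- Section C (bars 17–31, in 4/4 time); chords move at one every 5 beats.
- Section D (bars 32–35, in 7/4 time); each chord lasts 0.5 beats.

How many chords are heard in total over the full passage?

A: 11 bars × 3 beats = 33 beats; 3 beats/chord → 11 chords.
B: 5 bars × 6 beats = 30 beats; 6 beats/chord → 5 chords.
C: 15 bars × 4 beats = 60 beats; 5 beats/chord → 12 chords.
D: 4 bars × 7 beats = 28 beats; 0.5 beats/chord → 56 chords.
Total: 11 + 5 + 12 + 56 = 84.

84 chords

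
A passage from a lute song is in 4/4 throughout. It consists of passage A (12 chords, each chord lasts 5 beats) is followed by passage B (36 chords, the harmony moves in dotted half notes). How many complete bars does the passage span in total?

42 bars

A: 12 × 5 = 60 beats = 15 bars.
B: 36 × 3 = 108 beats = 27 bars.
Total: 15 + 27 = 42 bars.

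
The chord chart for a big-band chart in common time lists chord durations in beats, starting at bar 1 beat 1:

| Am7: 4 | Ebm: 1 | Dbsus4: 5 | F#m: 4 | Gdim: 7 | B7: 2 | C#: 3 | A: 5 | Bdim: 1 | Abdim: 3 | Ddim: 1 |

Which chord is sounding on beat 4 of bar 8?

Beat 4 of bar 8 is beat (8−1)×4 + 4 = 32 overall.
Running totals: Am7 ends at 4, Ebm ends at 5, Dbsus4 ends at 10, F#m ends at 14, Gdim ends at 21, B7 ends at 23, C# ends at 26, A ends at 31, Bdim ends at 32.
Beat 32 falls within Bdim.

Bdim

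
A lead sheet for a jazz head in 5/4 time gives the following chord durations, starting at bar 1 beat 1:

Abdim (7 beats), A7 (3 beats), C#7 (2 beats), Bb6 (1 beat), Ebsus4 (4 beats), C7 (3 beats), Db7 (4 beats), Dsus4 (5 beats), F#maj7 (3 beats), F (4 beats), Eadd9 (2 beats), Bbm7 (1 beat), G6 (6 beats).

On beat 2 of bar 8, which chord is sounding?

Eadd9

Beat 2 of bar 8 is beat (8−1)×5 + 2 = 37 overall.
Running totals: Abdim ends at 7, A7 ends at 10, C#7 ends at 12, Bb6 ends at 13, Ebsus4 ends at 17, C7 ends at 20, Db7 ends at 24, Dsus4 ends at 29, F#maj7 ends at 32, F ends at 36, Eadd9 ends at 38.
Beat 37 falls within Eadd9.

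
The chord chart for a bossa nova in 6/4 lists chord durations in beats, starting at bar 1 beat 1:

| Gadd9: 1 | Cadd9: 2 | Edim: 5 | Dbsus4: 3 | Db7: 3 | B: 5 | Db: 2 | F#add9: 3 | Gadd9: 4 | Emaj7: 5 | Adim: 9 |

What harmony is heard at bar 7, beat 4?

Adim

Beat 4 of bar 7 is beat (7−1)×6 + 4 = 40 overall.
Running totals: Gadd9 ends at 1, Cadd9 ends at 3, Edim ends at 8, Dbsus4 ends at 11, Db7 ends at 14, B ends at 19, Db ends at 21, F#add9 ends at 24, Gadd9 ends at 28, Emaj7 ends at 33, Adim ends at 42.
Beat 40 falls within Adim.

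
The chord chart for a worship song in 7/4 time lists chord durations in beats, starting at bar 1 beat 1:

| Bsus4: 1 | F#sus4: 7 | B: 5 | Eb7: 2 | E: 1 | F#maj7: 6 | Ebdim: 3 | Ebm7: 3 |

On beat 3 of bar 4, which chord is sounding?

Ebdim

Beat 3 of bar 4 is beat (4−1)×7 + 3 = 24 overall.
Running totals: Bsus4 ends at 1, F#sus4 ends at 8, B ends at 13, Eb7 ends at 15, E ends at 16, F#maj7 ends at 22, Ebdim ends at 25.
Beat 24 falls within Ebdim.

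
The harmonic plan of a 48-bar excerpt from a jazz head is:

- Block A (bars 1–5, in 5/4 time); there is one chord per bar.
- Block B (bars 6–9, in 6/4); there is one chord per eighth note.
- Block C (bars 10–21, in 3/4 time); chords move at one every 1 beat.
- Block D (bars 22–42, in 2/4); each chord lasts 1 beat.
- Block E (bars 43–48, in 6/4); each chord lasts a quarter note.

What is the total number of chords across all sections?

A: 5 bars × 5 beats = 25 beats; 5 beats/chord → 5 chords.
B: 4 bars × 6 beats = 24 beats; 0.5 beats/chord → 48 chords.
C: 12 bars × 3 beats = 36 beats; 1 beat/chord → 36 chords.
D: 21 bars × 2 beats = 42 beats; 1 beat/chord → 42 chords.
E: 6 bars × 6 beats = 36 beats; 1 beat/chord → 36 chords.
Total: 5 + 48 + 36 + 42 + 36 = 167.

167 chords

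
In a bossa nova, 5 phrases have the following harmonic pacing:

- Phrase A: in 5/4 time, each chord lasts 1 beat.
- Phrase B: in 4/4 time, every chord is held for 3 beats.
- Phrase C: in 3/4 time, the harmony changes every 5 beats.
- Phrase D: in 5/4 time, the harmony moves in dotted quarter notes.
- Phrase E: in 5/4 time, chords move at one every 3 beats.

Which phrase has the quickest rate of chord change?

Phrase A

A: 5 beats/bar ÷ 1 beat/chord = 5 chords/bar.
B: 4 beats/bar ÷ 3 beats/chord = 4/3 chords/bar.
C: 3 beats/bar ÷ 5 beats/chord = 0.6 chords/bar.
D: 5 beats/bar ÷ 1.5 beats/chord = 10/3 chords/bar.
E: 5 beats/bar ÷ 3 beats/chord = 5/3 chords/bar.
Fastest is A at 5 chords/bar.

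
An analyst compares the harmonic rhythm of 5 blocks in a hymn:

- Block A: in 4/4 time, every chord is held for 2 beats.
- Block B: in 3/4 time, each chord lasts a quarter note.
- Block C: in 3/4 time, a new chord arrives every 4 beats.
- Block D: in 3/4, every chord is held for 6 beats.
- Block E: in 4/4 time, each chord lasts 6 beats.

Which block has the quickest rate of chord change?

A: 4 beats/bar ÷ 2 beats/chord = 2 chords/bar.
B: 3 beats/bar ÷ 1 beat/chord = 3 chords/bar.
C: 3 beats/bar ÷ 4 beats/chord = 0.75 chords/bar.
D: 3 beats/bar ÷ 6 beats/chord = 0.5 chords/bar.
E: 4 beats/bar ÷ 6 beats/chord = 2/3 chords/bar.
Fastest is B at 3 chords/bar.

Block B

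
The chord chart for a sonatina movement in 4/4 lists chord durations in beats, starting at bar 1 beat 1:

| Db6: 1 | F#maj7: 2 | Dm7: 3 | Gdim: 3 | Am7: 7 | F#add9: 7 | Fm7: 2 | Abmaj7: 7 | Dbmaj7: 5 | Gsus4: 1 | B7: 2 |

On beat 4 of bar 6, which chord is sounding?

Beat 4 of bar 6 is beat (6−1)×4 + 4 = 24 overall.
Running totals: Db6 ends at 1, F#maj7 ends at 3, Dm7 ends at 6, Gdim ends at 9, Am7 ends at 16, F#add9 ends at 23, Fm7 ends at 25.
Beat 24 falls within Fm7.

Fm7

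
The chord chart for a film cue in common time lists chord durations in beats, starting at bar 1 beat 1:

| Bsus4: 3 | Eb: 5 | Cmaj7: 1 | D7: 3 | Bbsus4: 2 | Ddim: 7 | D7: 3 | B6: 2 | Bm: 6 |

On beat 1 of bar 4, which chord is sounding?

Bbsus4

Beat 1 of bar 4 is beat (4−1)×4 + 1 = 13 overall.
Running totals: Bsus4 ends at 3, Eb ends at 8, Cmaj7 ends at 9, D7 ends at 12, Bbsus4 ends at 14.
Beat 13 falls within Bbsus4.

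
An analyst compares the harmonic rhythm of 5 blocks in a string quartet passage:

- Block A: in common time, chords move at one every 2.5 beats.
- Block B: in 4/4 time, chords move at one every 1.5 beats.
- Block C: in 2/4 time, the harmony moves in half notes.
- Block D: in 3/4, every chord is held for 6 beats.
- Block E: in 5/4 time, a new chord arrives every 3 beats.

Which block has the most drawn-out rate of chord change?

Block D

A: each chord is 2.5 beats in 4/4, so 1.6 per bar.
B: each chord is 1.5 beats in 4/4, so 8/3 per bar.
C: each chord is 2 beats in 2/4, so 1 per bar.
D: each chord is 6 beats in 3/4, so 0.5 per bar.
E: each chord is 3 beats in 5/4, so 5/3 per bar.
Slowest is D at 0.5 chords/bar.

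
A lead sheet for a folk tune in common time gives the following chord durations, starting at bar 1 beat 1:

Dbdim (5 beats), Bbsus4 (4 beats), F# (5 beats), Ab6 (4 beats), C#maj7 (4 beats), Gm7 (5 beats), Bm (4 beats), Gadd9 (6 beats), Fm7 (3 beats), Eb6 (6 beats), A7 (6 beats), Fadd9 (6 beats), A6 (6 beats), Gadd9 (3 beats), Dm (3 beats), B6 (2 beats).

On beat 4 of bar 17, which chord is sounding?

Beat 4 of bar 17 is beat (17−1)×4 + 4 = 68 overall.
Running totals: Dbdim ends at 5, Bbsus4 ends at 9, F# ends at 14, Ab6 ends at 18, C#maj7 ends at 22, Gm7 ends at 27, Bm ends at 31, Gadd9 ends at 37, Fm7 ends at 40, Eb6 ends at 46, A7 ends at 52, Fadd9 ends at 58, A6 ends at 64, Gadd9 ends at 67, Dm ends at 70.
Beat 68 falls within Dm.

Dm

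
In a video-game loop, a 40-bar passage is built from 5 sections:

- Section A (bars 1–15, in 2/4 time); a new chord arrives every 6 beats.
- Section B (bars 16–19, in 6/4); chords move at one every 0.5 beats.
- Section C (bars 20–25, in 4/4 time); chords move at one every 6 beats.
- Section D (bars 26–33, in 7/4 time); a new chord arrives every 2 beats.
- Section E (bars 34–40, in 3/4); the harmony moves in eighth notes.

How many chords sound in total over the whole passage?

A: 15 bars × 2 beats = 30 beats; 6 beats/chord → 5 chords.
B: 4 bars × 6 beats = 24 beats; 0.5 beats/chord → 48 chords.
C: 6 bars × 4 beats = 24 beats; 6 beats/chord → 4 chords.
D: 8 bars × 7 beats = 56 beats; 2 beats/chord → 28 chords.
E: 7 bars × 3 beats = 21 beats; 0.5 beats/chord → 42 chords.
Total: 5 + 48 + 4 + 28 + 42 = 127.

127 chords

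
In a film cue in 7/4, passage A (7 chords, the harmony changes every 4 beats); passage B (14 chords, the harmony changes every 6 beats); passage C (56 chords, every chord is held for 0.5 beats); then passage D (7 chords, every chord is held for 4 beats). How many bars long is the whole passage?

A: 7 × 4 = 28 beats = 4 bars.
B: 14 × 6 = 84 beats = 12 bars.
C: 56 × 0.5 = 28 beats = 4 bars.
D: 7 × 4 = 28 beats = 4 bars.
Total: 4 + 12 + 4 + 4 = 24 bars.

24 bars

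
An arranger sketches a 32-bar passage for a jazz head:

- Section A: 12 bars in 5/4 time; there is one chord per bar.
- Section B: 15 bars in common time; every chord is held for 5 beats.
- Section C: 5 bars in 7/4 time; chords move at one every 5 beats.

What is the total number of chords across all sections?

31 chords

A: 12 bars × 5 beats = 60 beats; 5 beats/chord → 12 chords.
B: 15 bars × 4 beats = 60 beats; 5 beats/chord → 12 chords.
C: 5 bars × 7 beats = 35 beats; 5 beats/chord → 7 chords.
Total: 12 + 12 + 7 = 31.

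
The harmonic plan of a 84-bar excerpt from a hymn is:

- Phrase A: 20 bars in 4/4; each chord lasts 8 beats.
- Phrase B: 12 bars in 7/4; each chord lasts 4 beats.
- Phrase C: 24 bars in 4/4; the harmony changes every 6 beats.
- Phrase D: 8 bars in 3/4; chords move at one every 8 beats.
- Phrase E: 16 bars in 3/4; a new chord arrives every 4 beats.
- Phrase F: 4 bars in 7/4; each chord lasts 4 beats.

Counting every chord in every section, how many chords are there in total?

69 chords

A has 80 beats and chords last 8 each, so 10 chords.
B has 84 beats and chords last 4 each, so 21 chords.
C has 96 beats and chords last 6 each, so 16 chords.
D has 24 beats and chords last 8 each, so 3 chords.
E has 48 beats and chords last 4 each, so 12 chords.
F has 28 beats and chords last 4 each, so 7 chords.
Total: 10 + 21 + 16 + 3 + 12 + 7 = 69.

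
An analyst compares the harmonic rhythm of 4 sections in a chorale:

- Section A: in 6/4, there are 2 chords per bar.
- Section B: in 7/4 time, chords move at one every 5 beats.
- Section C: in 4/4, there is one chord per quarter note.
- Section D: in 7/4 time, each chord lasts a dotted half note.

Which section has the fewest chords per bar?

A: 6/3 = 2 chords/bar.
B: 7/5 = 1.4 chords/bar.
C: 4/1 = 4 chords/bar.
D: 7/3 = 7/3 chords/bar.
Slowest is B at 1.4 chords/bar.

Section B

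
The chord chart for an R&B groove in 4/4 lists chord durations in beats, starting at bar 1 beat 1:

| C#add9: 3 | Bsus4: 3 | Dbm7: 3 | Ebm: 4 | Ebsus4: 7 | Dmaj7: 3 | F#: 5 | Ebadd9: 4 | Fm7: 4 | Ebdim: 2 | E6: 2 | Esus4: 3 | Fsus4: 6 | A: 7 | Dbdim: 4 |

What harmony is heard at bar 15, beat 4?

Beat 4 of bar 15 is beat (15−1)×4 + 4 = 60 overall.
Running totals: C#add9 ends at 3, Bsus4 ends at 6, Dbm7 ends at 9, Ebm ends at 13, Ebsus4 ends at 20, Dmaj7 ends at 23, F# ends at 28, Ebadd9 ends at 32, Fm7 ends at 36, Ebdim ends at 38, E6 ends at 40, Esus4 ends at 43, Fsus4 ends at 49, A ends at 56, Dbdim ends at 60.
Beat 60 falls within Dbdim.

Dbdim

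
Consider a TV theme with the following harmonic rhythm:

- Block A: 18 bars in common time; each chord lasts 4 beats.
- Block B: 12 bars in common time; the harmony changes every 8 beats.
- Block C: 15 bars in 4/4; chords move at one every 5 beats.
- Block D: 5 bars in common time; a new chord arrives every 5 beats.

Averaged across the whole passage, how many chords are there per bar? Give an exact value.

A: 18 × 4 = 72 beats ÷ 4 = 18 chords.
B: 12 × 4 = 48 beats ÷ 8 = 6 chords.
C: 15 × 4 = 60 beats ÷ 5 = 12 chords.
D: 5 × 4 = 20 beats ÷ 5 = 4 chords.
Overall: 40 chords over 50 bars → 40/50 = 0.8 chords per bar.

0.8 chords per bar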